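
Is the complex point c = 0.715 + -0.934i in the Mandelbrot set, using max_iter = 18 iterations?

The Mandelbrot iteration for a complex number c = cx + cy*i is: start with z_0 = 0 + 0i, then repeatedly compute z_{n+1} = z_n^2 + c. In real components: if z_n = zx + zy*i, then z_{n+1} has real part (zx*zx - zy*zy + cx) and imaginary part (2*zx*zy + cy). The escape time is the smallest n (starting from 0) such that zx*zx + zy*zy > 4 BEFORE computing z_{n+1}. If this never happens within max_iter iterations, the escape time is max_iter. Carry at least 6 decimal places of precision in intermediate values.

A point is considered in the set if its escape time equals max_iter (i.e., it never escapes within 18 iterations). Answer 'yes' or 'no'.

Answer: no

Derivation:
z_0 = 0 + 0i, c = 0.7150 + -0.9340i
Iter 1: z = 0.7150 + -0.9340i, |z|^2 = 1.3836
Iter 2: z = 0.3539 + -2.2696i, |z|^2 = 5.2764
Escaped at iteration 2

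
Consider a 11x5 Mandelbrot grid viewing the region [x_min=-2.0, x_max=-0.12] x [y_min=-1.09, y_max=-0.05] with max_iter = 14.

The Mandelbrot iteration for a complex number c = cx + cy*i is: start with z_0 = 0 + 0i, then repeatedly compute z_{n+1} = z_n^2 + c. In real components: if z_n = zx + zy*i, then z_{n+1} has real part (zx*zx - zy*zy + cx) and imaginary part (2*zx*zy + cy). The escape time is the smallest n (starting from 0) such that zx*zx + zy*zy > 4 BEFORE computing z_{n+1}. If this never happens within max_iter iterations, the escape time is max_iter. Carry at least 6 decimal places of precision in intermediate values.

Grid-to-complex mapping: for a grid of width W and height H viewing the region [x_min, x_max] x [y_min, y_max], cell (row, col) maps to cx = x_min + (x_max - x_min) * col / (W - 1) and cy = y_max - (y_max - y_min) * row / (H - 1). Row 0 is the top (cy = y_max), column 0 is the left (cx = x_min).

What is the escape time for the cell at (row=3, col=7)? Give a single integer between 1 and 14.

z_0 = 0 + 0i, c = -0.6840 + -0.8300i
Iter 1: z = -0.6840 + -0.8300i, |z|^2 = 1.1568
Iter 2: z = -0.9050 + 0.3054i, |z|^2 = 0.9124
Iter 3: z = 0.0418 + -1.3829i, |z|^2 = 1.9141
Iter 4: z = -2.5946 + -0.9456i, |z|^2 = 7.6261
Escaped at iteration 4

Answer: 4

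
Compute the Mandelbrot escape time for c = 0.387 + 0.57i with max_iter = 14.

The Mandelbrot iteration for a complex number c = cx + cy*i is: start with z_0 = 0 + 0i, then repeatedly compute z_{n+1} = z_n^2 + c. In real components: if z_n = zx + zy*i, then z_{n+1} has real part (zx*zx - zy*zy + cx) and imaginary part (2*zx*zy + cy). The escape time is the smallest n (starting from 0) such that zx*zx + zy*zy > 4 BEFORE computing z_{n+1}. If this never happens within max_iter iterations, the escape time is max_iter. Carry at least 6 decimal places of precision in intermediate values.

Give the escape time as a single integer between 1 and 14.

Answer: 14

Derivation:
z_0 = 0 + 0i, c = 0.3870 + 0.5700i
Iter 1: z = 0.3870 + 0.5700i, |z|^2 = 0.4747
Iter 2: z = 0.2119 + 1.0112i, |z|^2 = 1.0674
Iter 3: z = -0.5906 + 0.9985i, |z|^2 = 1.3458
Iter 4: z = -0.2611 + -0.6094i, |z|^2 = 0.4396
Iter 5: z = 0.0838 + 0.8883i, |z|^2 = 0.7961
Iter 6: z = -0.3950 + 0.7189i, |z|^2 = 0.6729
Iter 7: z = 0.0262 + 0.0020i, |z|^2 = 0.0007
Iter 8: z = 0.3877 + 0.5701i, |z|^2 = 0.4753
Iter 9: z = 0.2123 + 1.0120i, |z|^2 = 1.0693
Iter 10: z = -0.5922 + 0.9997i, |z|^2 = 1.3500
Iter 11: z = -0.2617 + -0.6139i, |z|^2 = 0.4454
Iter 12: z = 0.0786 + 0.8913i, |z|^2 = 0.8006
Iter 13: z = -0.4012 + 0.7101i, |z|^2 = 0.6652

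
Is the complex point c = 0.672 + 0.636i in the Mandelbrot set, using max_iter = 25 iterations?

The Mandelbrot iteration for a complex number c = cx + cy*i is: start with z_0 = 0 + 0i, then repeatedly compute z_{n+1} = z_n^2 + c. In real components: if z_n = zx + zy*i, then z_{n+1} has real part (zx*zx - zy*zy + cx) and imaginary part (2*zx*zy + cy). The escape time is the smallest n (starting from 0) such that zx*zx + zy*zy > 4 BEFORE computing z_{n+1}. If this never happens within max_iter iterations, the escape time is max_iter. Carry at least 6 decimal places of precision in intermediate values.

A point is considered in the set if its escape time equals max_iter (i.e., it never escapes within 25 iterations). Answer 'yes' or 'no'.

Answer: no

Derivation:
z_0 = 0 + 0i, c = 0.6720 + 0.6360i
Iter 1: z = 0.6720 + 0.6360i, |z|^2 = 0.8561
Iter 2: z = 0.7191 + 1.4908i, |z|^2 = 2.7395
Iter 3: z = -1.0333 + 2.7800i, |z|^2 = 8.7963
Escaped at iteration 3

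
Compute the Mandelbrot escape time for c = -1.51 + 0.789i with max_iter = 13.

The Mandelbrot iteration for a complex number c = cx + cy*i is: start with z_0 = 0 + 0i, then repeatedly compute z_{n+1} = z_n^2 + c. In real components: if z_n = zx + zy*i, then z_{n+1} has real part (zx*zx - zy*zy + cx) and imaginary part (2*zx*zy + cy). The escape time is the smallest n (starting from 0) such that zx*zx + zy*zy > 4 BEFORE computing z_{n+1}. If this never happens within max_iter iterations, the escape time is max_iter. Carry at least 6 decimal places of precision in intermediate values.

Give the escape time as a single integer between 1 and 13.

z_0 = 0 + 0i, c = -1.5100 + 0.7890i
Iter 1: z = -1.5100 + 0.7890i, |z|^2 = 2.9026
Iter 2: z = 0.1476 + -1.5938i, |z|^2 = 2.5619
Iter 3: z = -4.0284 + 0.3186i, |z|^2 = 16.3291
Escaped at iteration 3

Answer: 3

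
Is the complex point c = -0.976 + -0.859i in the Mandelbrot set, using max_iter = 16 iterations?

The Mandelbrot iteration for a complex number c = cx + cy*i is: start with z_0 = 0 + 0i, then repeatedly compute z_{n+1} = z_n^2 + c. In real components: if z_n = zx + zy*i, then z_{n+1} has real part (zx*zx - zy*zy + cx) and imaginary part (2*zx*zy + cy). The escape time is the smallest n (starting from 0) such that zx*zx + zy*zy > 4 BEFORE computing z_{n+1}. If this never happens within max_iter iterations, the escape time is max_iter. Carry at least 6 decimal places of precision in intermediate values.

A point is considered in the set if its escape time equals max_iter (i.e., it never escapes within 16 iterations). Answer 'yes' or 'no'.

z_0 = 0 + 0i, c = -0.9760 + -0.8590i
Iter 1: z = -0.9760 + -0.8590i, |z|^2 = 1.6905
Iter 2: z = -0.7613 + 0.8178i, |z|^2 = 1.2483
Iter 3: z = -1.0652 + -2.1041i, |z|^2 = 5.5620
Escaped at iteration 3

Answer: no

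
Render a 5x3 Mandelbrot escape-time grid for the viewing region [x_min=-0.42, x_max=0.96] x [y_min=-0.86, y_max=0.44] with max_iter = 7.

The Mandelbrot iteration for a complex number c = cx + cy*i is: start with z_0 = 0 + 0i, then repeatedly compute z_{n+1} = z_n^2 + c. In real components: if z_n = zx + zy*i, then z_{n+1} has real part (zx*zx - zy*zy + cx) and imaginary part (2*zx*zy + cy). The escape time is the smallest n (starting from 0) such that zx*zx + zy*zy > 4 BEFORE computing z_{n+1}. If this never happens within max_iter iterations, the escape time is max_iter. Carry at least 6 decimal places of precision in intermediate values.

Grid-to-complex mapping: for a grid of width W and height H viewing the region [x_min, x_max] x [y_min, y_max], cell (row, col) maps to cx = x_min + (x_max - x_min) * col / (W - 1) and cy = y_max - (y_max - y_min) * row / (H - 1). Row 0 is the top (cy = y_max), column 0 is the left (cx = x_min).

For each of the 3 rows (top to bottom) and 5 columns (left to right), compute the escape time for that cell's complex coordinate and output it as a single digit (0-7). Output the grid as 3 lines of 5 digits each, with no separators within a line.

Answer: 77732
77743
57432

Derivation:
(row=0, col=0): c = -0.4200 + 0.4400i → escape time 7
(row=0, col=1): c = -0.0750 + 0.4400i → escape time 7
(row=0, col=2): c = 0.2700 + 0.4400i → escape time 7
(row=0, col=3): c = 0.6150 + 0.4400i → escape time 3
(row=0, col=4): c = 0.9600 + 0.4400i → escape time 2
(row=1, col=0): c = -0.4200 + -0.2100i → escape time 7
(row=1, col=1): c = -0.0750 + -0.2100i → escape time 7
(row=1, col=2): c = 0.2700 + -0.2100i → escape time 7
(row=1, col=3): c = 0.6150 + -0.2100i → escape time 4
(row=1, col=4): c = 0.9600 + -0.2100i → escape time 3
(row=2, col=0): c = -0.4200 + -0.8600i → escape time 5
(row=2, col=1): c = -0.0750 + -0.8600i → escape time 7
(row=2, col=2): c = 0.2700 + -0.8600i → escape time 4
(row=2, col=3): c = 0.6150 + -0.8600i → escape time 3
(row=2, col=4): c = 0.9600 + -0.8600i → escape time 2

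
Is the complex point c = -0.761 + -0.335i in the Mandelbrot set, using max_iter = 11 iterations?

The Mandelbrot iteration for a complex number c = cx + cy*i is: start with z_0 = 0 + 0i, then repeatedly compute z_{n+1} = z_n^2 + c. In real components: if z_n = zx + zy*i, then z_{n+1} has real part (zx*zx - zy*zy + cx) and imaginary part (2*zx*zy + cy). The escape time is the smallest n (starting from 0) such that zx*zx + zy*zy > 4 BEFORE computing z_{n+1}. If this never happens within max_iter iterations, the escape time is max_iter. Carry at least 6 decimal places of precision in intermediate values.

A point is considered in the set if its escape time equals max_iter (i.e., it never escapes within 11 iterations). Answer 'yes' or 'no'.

z_0 = 0 + 0i, c = -0.7610 + -0.3350i
Iter 1: z = -0.7610 + -0.3350i, |z|^2 = 0.6913
Iter 2: z = -0.2941 + 0.1749i, |z|^2 = 0.1171
Iter 3: z = -0.7051 + -0.4379i, |z|^2 = 0.6889
Iter 4: z = -0.4556 + 0.2825i, |z|^2 = 0.2873
Iter 5: z = -0.6332 + -0.5924i, |z|^2 = 0.7519
Iter 6: z = -0.7109 + 0.4152i, |z|^2 = 0.6778
Iter 7: z = -0.4280 + -0.9253i, |z|^2 = 1.0394
Iter 8: z = -1.4341 + 0.4571i, |z|^2 = 2.2655
Iter 9: z = 1.0867 + -1.6460i, |z|^2 = 3.8901
Iter 10: z = -2.2893 + -3.9123i, |z|^2 = 20.5469
Escaped at iteration 10

Answer: no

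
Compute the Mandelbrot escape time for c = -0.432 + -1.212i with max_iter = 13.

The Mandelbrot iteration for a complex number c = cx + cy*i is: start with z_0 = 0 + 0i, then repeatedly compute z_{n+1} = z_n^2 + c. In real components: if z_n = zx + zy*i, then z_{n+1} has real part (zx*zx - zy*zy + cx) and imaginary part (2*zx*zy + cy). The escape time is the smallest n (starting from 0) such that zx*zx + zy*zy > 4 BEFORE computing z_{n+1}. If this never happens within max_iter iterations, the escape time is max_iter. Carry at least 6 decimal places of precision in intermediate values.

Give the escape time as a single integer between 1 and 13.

z_0 = 0 + 0i, c = -0.4320 + -1.2120i
Iter 1: z = -0.4320 + -1.2120i, |z|^2 = 1.6556
Iter 2: z = -1.7143 + -0.1648i, |z|^2 = 2.9661
Iter 3: z = 2.4797 + -0.6469i, |z|^2 = 6.5674
Escaped at iteration 3

Answer: 3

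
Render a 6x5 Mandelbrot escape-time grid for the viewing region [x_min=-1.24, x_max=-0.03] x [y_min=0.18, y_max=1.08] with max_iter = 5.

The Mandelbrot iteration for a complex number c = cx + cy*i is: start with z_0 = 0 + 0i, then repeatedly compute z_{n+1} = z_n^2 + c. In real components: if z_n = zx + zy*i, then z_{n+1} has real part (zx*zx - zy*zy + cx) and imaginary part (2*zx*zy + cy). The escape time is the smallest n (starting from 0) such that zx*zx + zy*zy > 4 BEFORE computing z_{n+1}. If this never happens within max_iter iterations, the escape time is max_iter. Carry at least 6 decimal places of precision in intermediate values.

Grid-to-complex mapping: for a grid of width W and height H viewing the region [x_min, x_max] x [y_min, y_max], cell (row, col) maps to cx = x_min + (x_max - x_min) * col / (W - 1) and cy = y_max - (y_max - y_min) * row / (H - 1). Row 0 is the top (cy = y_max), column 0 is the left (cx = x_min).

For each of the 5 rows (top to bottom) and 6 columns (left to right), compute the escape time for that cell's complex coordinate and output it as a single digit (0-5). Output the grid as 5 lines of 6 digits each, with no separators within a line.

Answer: 333455
334455
345555
555555
555555

Derivation:
(row=0, col=0): c = -1.2400 + 1.0800i → escape time 3
(row=0, col=1): c = -0.9980 + 1.0800i → escape time 3
(row=0, col=2): c = -0.7560 + 1.0800i → escape time 3
(row=0, col=3): c = -0.5140 + 1.0800i → escape time 4
(row=0, col=4): c = -0.2720 + 1.0800i → escape time 5
(row=0, col=5): c = -0.0300 + 1.0800i → escape time 5
(row=1, col=0): c = -1.2400 + 0.8550i → escape time 3
(row=1, col=1): c = -0.9980 + 0.8550i → escape time 3
(row=1, col=2): c = -0.7560 + 0.8550i → escape time 4
(row=1, col=3): c = -0.5140 + 0.8550i → escape time 4
(row=1, col=4): c = -0.2720 + 0.8550i → escape time 5
(row=1, col=5): c = -0.0300 + 0.8550i → escape time 5
(row=2, col=0): c = -1.2400 + 0.6300i → escape time 3
(row=2, col=1): c = -0.9980 + 0.6300i → escape time 4
(row=2, col=2): c = -0.7560 + 0.6300i → escape time 5
(row=2, col=3): c = -0.5140 + 0.6300i → escape time 5
(row=2, col=4): c = -0.2720 + 0.6300i → escape time 5
(row=2, col=5): c = -0.0300 + 0.6300i → escape time 5
(row=3, col=0): c = -1.2400 + 0.4050i → escape time 5
(row=3, col=1): c = -0.9980 + 0.4050i → escape time 5
(row=3, col=2): c = -0.7560 + 0.4050i → escape time 5
(row=3, col=3): c = -0.5140 + 0.4050i → escape time 5
(row=3, col=4): c = -0.2720 + 0.4050i → escape time 5
(row=3, col=5): c = -0.0300 + 0.4050i → escape time 5
(row=4, col=0): c = -1.2400 + 0.1800i → escape time 5
(row=4, col=1): c = -0.9980 + 0.1800i → escape time 5
(row=4, col=2): c = -0.7560 + 0.1800i → escape time 5
(row=4, col=3): c = -0.5140 + 0.1800i → escape time 5
(row=4, col=4): c = -0.2720 + 0.1800i → escape time 5
(row=4, col=5): c = -0.0300 + 0.1800i → escape time 5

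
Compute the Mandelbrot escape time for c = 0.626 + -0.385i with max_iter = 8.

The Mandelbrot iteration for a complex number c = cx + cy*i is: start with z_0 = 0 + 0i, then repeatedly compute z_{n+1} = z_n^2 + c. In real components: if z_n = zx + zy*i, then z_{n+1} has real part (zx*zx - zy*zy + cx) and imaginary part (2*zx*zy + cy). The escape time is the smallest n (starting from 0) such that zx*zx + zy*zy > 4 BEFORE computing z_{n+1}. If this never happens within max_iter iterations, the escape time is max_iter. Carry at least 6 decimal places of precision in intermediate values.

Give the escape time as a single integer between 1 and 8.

z_0 = 0 + 0i, c = 0.6260 + -0.3850i
Iter 1: z = 0.6260 + -0.3850i, |z|^2 = 0.5401
Iter 2: z = 0.8697 + -0.8670i, |z|^2 = 1.5080
Iter 3: z = 0.6306 + -1.8930i, |z|^2 = 3.9811
Iter 4: z = -2.5599 + -2.7723i, |z|^2 = 14.2388
Escaped at iteration 4

Answer: 4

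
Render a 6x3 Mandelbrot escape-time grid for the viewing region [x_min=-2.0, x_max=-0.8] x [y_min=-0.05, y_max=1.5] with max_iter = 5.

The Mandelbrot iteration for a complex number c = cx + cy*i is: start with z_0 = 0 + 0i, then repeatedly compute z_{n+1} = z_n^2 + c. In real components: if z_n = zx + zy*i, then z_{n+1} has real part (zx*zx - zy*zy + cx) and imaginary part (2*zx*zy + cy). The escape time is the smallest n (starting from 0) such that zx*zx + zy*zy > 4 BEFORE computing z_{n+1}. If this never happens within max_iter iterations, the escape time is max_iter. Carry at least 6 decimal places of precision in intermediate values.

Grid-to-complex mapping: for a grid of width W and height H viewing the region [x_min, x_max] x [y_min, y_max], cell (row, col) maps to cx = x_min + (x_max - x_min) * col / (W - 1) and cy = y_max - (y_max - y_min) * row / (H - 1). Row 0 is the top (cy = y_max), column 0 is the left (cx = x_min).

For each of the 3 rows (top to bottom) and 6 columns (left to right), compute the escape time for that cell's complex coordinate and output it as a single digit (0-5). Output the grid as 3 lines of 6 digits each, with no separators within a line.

Answer: 111222
133334
155555

Derivation:
(row=0, col=0): c = -2.0000 + 1.5000i → escape time 1
(row=0, col=1): c = -1.7600 + 1.5000i → escape time 1
(row=0, col=2): c = -1.5200 + 1.5000i → escape time 1
(row=0, col=3): c = -1.2800 + 1.5000i → escape time 2
(row=0, col=4): c = -1.0400 + 1.5000i → escape time 2
(row=0, col=5): c = -0.8000 + 1.5000i → escape time 2
(row=1, col=0): c = -2.0000 + 0.7250i → escape time 1
(row=1, col=1): c = -1.7600 + 0.7250i → escape time 3
(row=1, col=2): c = -1.5200 + 0.7250i → escape time 3
(row=1, col=3): c = -1.2800 + 0.7250i → escape time 3
(row=1, col=4): c = -1.0400 + 0.7250i → escape time 3
(row=1, col=5): c = -0.8000 + 0.7250i → escape time 4
(row=2, col=0): c = -2.0000 + -0.0500i → escape time 1
(row=2, col=1): c = -1.7600 + -0.0500i → escape time 5
(row=2, col=2): c = -1.5200 + -0.0500i → escape time 5
(row=2, col=3): c = -1.2800 + -0.0500i → escape time 5
(row=2, col=4): c = -1.0400 + -0.0500i → escape time 5
(row=2, col=5): c = -0.8000 + -0.0500i → escape time 5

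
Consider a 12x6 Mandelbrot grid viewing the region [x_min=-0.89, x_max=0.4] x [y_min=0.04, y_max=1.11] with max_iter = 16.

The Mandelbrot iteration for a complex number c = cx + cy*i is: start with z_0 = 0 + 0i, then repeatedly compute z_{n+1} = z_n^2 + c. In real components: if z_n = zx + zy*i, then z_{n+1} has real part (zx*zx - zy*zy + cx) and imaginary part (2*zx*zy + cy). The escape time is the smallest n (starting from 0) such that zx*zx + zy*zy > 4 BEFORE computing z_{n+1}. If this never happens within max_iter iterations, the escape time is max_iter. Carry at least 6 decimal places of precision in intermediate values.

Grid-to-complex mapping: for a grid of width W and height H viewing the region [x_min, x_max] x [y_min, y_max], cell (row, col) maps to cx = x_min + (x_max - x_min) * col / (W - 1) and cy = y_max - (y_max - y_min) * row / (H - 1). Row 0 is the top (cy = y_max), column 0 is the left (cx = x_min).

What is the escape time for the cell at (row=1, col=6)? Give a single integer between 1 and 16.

z_0 = 0 + 0i, c = -0.1864 + 0.8960i
Iter 1: z = -0.1864 + 0.8960i, |z|^2 = 0.8375
Iter 2: z = -0.9544 + 0.5620i, |z|^2 = 1.2269
Iter 3: z = 0.4087 + -0.1769i, |z|^2 = 0.1983
Iter 4: z = -0.0506 + 0.7514i, |z|^2 = 0.5672
Iter 5: z = -0.7484 + 0.8200i, |z|^2 = 1.2325
Iter 6: z = -0.2986 + -0.3314i, |z|^2 = 0.1990
Iter 7: z = -0.2070 + 1.0939i, |z|^2 = 1.2394
Iter 8: z = -1.3401 + 0.4430i, |z|^2 = 1.9920
Iter 9: z = 1.4131 + -0.2914i, |z|^2 = 2.0818
Iter 10: z = 1.7256 + 0.0724i, |z|^2 = 2.9830
Iter 11: z = 2.7861 + 1.1460i, |z|^2 = 9.0757
Escaped at iteration 11

Answer: 11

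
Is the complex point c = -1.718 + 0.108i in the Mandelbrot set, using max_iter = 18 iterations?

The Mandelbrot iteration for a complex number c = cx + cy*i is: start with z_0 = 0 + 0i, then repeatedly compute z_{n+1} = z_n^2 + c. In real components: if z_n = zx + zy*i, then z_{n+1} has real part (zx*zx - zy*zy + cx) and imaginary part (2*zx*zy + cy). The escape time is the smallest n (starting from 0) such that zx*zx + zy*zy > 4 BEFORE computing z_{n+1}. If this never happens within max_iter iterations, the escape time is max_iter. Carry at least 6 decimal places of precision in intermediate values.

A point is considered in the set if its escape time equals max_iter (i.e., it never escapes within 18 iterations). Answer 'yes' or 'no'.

Answer: no

Derivation:
z_0 = 0 + 0i, c = -1.7180 + 0.1080i
Iter 1: z = -1.7180 + 0.1080i, |z|^2 = 2.9632
Iter 2: z = 1.2219 + -0.2631i, |z|^2 = 1.5622
Iter 3: z = -0.2943 + -0.5349i, |z|^2 = 0.3727
Iter 4: z = -1.9175 + 0.4228i, |z|^2 = 3.8557
Iter 5: z = 1.7802 + -1.5136i, |z|^2 = 5.4598
Escaped at iteration 5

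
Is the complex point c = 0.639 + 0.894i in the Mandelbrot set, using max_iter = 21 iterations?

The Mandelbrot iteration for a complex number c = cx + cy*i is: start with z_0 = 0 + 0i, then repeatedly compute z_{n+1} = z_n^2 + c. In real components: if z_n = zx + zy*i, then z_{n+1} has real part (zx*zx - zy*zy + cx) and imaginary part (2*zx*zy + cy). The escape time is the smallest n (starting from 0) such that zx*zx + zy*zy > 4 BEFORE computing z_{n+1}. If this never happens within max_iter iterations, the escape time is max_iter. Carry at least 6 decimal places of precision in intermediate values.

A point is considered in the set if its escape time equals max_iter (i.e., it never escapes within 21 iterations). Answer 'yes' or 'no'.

Answer: no

Derivation:
z_0 = 0 + 0i, c = 0.6390 + 0.8940i
Iter 1: z = 0.6390 + 0.8940i, |z|^2 = 1.2076
Iter 2: z = 0.2481 + 2.0365i, |z|^2 = 4.2090
Escaped at iteration 2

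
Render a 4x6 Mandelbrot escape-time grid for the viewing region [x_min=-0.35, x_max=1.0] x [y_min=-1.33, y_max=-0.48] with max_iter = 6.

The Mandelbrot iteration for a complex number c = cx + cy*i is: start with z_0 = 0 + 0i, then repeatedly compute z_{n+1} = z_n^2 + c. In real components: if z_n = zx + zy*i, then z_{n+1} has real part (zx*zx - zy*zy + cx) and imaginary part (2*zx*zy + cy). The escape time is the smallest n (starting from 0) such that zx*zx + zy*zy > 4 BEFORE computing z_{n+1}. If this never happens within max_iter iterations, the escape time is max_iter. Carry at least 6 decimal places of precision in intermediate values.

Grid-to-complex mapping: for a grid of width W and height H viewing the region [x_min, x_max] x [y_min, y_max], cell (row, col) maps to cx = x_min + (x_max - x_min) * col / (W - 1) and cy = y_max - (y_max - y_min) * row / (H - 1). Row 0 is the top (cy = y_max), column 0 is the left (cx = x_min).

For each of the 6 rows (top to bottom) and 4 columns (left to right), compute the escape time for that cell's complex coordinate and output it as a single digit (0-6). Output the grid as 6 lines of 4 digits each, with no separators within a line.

Answer: 6642
6632
6632
5422
3322
2222

Derivation:
(row=0, col=0): c = -0.3500 + -0.4800i → escape time 6
(row=0, col=1): c = 0.1000 + -0.4800i → escape time 6
(row=0, col=2): c = 0.5500 + -0.4800i → escape time 4
(row=0, col=3): c = 1.0000 + -0.4800i → escape time 2
(row=1, col=0): c = -0.3500 + -0.6500i → escape time 6
(row=1, col=1): c = 0.1000 + -0.6500i → escape time 6
(row=1, col=2): c = 0.5500 + -0.6500i → escape time 3
(row=1, col=3): c = 1.0000 + -0.6500i → escape time 2
(row=2, col=0): c = -0.3500 + -0.8200i → escape time 6
(row=2, col=1): c = 0.1000 + -0.8200i → escape time 6
(row=2, col=2): c = 0.5500 + -0.8200i → escape time 3
(row=2, col=3): c = 1.0000 + -0.8200i → escape time 2
(row=3, col=0): c = -0.3500 + -0.9900i → escape time 5
(row=3, col=1): c = 0.1000 + -0.9900i → escape time 4
(row=3, col=2): c = 0.5500 + -0.9900i → escape time 2
(row=3, col=3): c = 1.0000 + -0.9900i → escape time 2
(row=4, col=0): c = -0.3500 + -1.1600i → escape time 3
(row=4, col=1): c = 0.1000 + -1.1600i → escape time 3
(row=4, col=2): c = 0.5500 + -1.1600i → escape time 2
(row=4, col=3): c = 1.0000 + -1.1600i → escape time 2
(row=5, col=0): c = -0.3500 + -1.3300i → escape time 2
(row=5, col=1): c = 0.1000 + -1.3300i → escape time 2
(row=5, col=2): c = 0.5500 + -1.3300i → escape time 2
(row=5, col=3): c = 1.0000 + -1.3300i → escape time 2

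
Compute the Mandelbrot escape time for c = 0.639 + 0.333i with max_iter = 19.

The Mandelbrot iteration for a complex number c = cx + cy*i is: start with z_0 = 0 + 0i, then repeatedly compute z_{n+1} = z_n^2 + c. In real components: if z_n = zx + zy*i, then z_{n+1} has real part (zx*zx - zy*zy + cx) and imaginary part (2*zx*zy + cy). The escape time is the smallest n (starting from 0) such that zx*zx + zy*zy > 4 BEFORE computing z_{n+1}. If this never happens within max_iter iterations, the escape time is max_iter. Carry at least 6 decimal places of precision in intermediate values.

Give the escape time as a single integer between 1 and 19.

z_0 = 0 + 0i, c = 0.6390 + 0.3330i
Iter 1: z = 0.6390 + 0.3330i, |z|^2 = 0.5192
Iter 2: z = 0.9364 + 0.7586i, |z|^2 = 1.4523
Iter 3: z = 0.9405 + 1.7537i, |z|^2 = 3.9600
Iter 4: z = -1.5520 + 3.6316i, |z|^2 = 15.5973
Escaped at iteration 4

Answer: 4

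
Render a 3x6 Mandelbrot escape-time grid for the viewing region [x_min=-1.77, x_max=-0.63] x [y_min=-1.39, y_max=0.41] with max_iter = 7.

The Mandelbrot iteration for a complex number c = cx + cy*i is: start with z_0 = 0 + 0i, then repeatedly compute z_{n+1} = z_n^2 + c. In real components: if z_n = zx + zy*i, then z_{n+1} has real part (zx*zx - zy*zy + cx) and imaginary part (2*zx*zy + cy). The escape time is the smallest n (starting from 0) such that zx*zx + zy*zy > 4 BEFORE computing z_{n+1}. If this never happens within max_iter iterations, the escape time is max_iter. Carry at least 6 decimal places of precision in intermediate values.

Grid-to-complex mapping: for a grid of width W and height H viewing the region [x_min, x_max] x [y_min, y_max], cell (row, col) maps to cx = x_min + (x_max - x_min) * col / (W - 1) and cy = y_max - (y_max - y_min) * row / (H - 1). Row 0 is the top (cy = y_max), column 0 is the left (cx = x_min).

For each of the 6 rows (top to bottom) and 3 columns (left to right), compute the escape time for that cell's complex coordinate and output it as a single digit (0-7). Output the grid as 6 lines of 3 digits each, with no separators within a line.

Answer: 377
777
477
337
134
122

Derivation:
(row=0, col=0): c = -1.7700 + 0.4100i → escape time 3
(row=0, col=1): c = -1.2000 + 0.4100i → escape time 7
(row=0, col=2): c = -0.6300 + 0.4100i → escape time 7
(row=1, col=0): c = -1.7700 + 0.0500i → escape time 7
(row=1, col=1): c = -1.2000 + 0.0500i → escape time 7
(row=1, col=2): c = -0.6300 + 0.0500i → escape time 7
(row=2, col=0): c = -1.7700 + -0.3100i → escape time 4
(row=2, col=1): c = -1.2000 + -0.3100i → escape time 7
(row=2, col=2): c = -0.6300 + -0.3100i → escape time 7
(row=3, col=0): c = -1.7700 + -0.6700i → escape time 3
(row=3, col=1): c = -1.2000 + -0.6700i → escape time 3
(row=3, col=2): c = -0.6300 + -0.6700i → escape time 7
(row=4, col=0): c = -1.7700 + -1.0300i → escape time 1
(row=4, col=1): c = -1.2000 + -1.0300i → escape time 3
(row=4, col=2): c = -0.6300 + -1.0300i → escape time 4
(row=5, col=0): c = -1.7700 + -1.3900i → escape time 1
(row=5, col=1): c = -1.2000 + -1.3900i → escape time 2
(row=5, col=2): c = -0.6300 + -1.3900i → escape time 2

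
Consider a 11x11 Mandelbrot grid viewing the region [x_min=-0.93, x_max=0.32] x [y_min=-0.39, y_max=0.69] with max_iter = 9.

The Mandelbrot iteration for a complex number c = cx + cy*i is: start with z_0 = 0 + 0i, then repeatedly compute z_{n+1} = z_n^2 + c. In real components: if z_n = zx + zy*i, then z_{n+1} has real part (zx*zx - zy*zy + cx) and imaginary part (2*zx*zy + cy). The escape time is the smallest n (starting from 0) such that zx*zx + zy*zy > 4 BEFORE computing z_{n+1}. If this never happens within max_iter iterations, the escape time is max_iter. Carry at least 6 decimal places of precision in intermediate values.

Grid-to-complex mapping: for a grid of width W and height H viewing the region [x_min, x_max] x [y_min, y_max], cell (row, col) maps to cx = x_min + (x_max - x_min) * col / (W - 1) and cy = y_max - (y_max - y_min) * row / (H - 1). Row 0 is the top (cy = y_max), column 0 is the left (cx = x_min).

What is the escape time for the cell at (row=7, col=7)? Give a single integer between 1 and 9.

z_0 = 0 + 0i, c = -0.0550 + -0.0660i
Iter 1: z = -0.0550 + -0.0660i, |z|^2 = 0.0074
Iter 2: z = -0.0563 + -0.0587i, |z|^2 = 0.0066
Iter 3: z = -0.0553 + -0.0594i, |z|^2 = 0.0066
Iter 4: z = -0.0555 + -0.0594i, |z|^2 = 0.0066
Iter 5: z = -0.0555 + -0.0594i, |z|^2 = 0.0066
Iter 6: z = -0.0555 + -0.0594i, |z|^2 = 0.0066
Iter 7: z = -0.0555 + -0.0594i, |z|^2 = 0.0066
Iter 8: z = -0.0555 + -0.0594i, |z|^2 = 0.0066

Answer: 9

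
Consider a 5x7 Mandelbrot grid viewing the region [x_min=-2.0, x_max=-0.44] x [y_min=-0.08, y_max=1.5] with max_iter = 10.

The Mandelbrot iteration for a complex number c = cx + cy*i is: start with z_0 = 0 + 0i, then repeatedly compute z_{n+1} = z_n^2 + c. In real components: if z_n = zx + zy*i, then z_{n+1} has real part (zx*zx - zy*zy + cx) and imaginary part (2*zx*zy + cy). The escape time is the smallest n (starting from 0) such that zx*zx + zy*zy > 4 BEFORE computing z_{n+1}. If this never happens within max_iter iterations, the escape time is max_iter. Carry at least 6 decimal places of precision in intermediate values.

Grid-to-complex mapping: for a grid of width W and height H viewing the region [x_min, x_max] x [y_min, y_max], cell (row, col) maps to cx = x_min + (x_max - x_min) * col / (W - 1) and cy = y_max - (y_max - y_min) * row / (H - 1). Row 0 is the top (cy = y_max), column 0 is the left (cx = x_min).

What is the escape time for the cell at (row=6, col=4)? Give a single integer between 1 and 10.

z_0 = 0 + 0i, c = -0.4400 + -0.0800i
Iter 1: z = -0.4400 + -0.0800i, |z|^2 = 0.2000
Iter 2: z = -0.2528 + -0.0096i, |z|^2 = 0.0640
Iter 3: z = -0.3762 + -0.0751i, |z|^2 = 0.1472
Iter 4: z = -0.3041 + -0.0235i, |z|^2 = 0.0930
Iter 5: z = -0.3481 + -0.0657i, |z|^2 = 0.1255
Iter 6: z = -0.3232 + -0.0342i, |z|^2 = 0.1056
Iter 7: z = -0.3367 + -0.0579i, |z|^2 = 0.1167
Iter 8: z = -0.3300 + -0.0410i, |z|^2 = 0.1106
Iter 9: z = -0.3328 + -0.0529i, |z|^2 = 0.1136

Answer: 10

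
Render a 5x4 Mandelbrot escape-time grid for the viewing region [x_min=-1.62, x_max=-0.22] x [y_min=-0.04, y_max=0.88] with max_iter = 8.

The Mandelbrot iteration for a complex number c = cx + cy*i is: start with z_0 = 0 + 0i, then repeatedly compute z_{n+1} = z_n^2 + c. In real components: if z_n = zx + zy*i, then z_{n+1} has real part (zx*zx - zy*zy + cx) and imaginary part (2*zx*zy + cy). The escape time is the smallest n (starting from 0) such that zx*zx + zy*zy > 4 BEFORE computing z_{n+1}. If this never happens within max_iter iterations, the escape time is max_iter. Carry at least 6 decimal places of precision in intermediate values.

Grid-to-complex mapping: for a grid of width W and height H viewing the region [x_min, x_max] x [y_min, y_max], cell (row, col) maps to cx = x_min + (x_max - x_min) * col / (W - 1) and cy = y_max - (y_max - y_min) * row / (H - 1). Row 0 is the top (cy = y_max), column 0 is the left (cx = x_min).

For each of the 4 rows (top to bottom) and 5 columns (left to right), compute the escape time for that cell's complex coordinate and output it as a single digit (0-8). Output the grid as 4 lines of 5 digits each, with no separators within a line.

(row=0, col=0): c = -1.6200 + 0.8800i → escape time 3
(row=0, col=1): c = -1.2700 + 0.8800i → escape time 3
(row=0, col=2): c = -0.9200 + 0.8800i → escape time 3
(row=0, col=3): c = -0.5700 + 0.8800i → escape time 4
(row=0, col=4): c = -0.2200 + 0.8800i → escape time 8
(row=1, col=0): c = -1.6200 + 0.5733i → escape time 3
(row=1, col=1): c = -1.2700 + 0.5733i → escape time 3
(row=1, col=2): c = -0.9200 + 0.5733i → escape time 5
(row=1, col=3): c = -0.5700 + 0.5733i → escape time 8
(row=1, col=4): c = -0.2200 + 0.5733i → escape time 8
(row=2, col=0): c = -1.6200 + 0.2667i → escape time 4
(row=2, col=1): c = -1.2700 + 0.2667i → escape time 8
(row=2, col=2): c = -0.9200 + 0.2667i → escape time 8
(row=2, col=3): c = -0.5700 + 0.2667i → escape time 8
(row=2, col=4): c = -0.2200 + 0.2667i → escape time 8
(row=3, col=0): c = -1.6200 + -0.0400i → escape time 8
(row=3, col=1): c = -1.2700 + -0.0400i → escape time 8
(row=3, col=2): c = -0.9200 + -0.0400i → escape time 8
(row=3, col=3): c = -0.5700 + -0.0400i → escape time 8
(row=3, col=4): c = -0.2200 + -0.0400i → escape time 8

Answer: 33348
33588
48888
88888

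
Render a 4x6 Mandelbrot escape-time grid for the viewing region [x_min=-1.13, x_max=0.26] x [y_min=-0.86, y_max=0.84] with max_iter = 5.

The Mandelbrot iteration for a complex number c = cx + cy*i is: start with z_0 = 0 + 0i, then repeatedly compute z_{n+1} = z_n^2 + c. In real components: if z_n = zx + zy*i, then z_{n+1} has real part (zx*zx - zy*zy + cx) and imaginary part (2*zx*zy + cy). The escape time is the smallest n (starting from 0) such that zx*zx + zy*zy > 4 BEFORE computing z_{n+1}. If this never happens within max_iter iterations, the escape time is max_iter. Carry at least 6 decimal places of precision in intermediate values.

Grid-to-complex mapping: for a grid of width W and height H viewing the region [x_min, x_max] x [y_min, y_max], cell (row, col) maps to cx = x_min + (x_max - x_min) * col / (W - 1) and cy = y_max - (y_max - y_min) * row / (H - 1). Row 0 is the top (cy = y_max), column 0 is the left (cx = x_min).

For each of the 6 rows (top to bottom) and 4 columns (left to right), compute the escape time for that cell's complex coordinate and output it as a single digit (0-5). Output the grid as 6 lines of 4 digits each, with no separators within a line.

Answer: 3454
5555
5555
5555
5555
3454

Derivation:
(row=0, col=0): c = -1.1300 + 0.8400i → escape time 3
(row=0, col=1): c = -0.6667 + 0.8400i → escape time 4
(row=0, col=2): c = -0.2033 + 0.8400i → escape time 5
(row=0, col=3): c = 0.2600 + 0.8400i → escape time 4
(row=1, col=0): c = -1.1300 + 0.5000i → escape time 5
(row=1, col=1): c = -0.6667 + 0.5000i → escape time 5
(row=1, col=2): c = -0.2033 + 0.5000i → escape time 5
(row=1, col=3): c = 0.2600 + 0.5000i → escape time 5
(row=2, col=0): c = -1.1300 + 0.1600i → escape time 5
(row=2, col=1): c = -0.6667 + 0.1600i → escape time 5
(row=2, col=2): c = -0.2033 + 0.1600i → escape time 5
(row=2, col=3): c = 0.2600 + 0.1600i → escape time 5
(row=3, col=0): c = -1.1300 + -0.1800i → escape time 5
(row=3, col=1): c = -0.6667 + -0.1800i → escape time 5
(row=3, col=2): c = -0.2033 + -0.1800i → escape time 5
(row=3, col=3): c = 0.2600 + -0.1800i → escape time 5
(row=4, col=0): c = -1.1300 + -0.5200i → escape time 5
(row=4, col=1): c = -0.6667 + -0.5200i → escape time 5
(row=4, col=2): c = -0.2033 + -0.5200i → escape time 5
(row=4, col=3): c = 0.2600 + -0.5200i → escape time 5
(row=5, col=0): c = -1.1300 + -0.8600i → escape time 3
(row=5, col=1): c = -0.6667 + -0.8600i → escape time 4
(row=5, col=2): c = -0.2033 + -0.8600i → escape time 5
(row=5, col=3): c = 0.2600 + -0.8600i → escape time 4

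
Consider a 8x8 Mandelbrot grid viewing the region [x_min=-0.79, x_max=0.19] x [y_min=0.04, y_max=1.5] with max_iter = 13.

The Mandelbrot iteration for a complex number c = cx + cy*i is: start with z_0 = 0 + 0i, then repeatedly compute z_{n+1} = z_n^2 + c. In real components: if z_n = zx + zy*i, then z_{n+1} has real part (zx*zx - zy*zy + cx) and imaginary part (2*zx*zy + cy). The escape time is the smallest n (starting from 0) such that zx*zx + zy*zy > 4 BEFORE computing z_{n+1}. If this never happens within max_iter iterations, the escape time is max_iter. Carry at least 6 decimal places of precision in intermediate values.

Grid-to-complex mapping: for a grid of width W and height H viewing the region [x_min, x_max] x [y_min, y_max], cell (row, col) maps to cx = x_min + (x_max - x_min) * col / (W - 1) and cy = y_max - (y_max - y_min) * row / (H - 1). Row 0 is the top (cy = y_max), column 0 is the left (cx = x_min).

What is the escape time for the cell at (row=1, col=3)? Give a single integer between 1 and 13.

z_0 = 0 + 0i, c = -0.3700 + 1.2914i
Iter 1: z = -0.3700 + 1.2914i, |z|^2 = 1.8047
Iter 2: z = -1.9009 + 0.3358i, |z|^2 = 3.7261
Iter 3: z = 3.1306 + 0.0149i, |z|^2 = 9.8011
Escaped at iteration 3

Answer: 3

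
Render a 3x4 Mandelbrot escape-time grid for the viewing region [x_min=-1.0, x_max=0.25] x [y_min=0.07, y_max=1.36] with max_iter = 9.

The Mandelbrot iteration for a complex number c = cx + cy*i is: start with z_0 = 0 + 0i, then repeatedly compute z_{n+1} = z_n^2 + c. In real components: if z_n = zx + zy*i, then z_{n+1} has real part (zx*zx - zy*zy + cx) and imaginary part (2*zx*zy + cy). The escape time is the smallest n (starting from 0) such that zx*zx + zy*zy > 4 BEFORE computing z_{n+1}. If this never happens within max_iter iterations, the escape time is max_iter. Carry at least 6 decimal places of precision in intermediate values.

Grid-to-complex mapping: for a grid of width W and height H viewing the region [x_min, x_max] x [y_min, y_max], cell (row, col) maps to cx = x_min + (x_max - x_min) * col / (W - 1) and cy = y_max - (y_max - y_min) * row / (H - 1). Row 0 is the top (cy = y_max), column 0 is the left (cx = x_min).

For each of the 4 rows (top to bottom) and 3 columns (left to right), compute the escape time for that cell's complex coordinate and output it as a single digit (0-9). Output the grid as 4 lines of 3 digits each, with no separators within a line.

Answer: 222
354
599
999

Derivation:
(row=0, col=0): c = -1.0000 + 1.3600i → escape time 2
(row=0, col=1): c = -0.3750 + 1.3600i → escape time 2
(row=0, col=2): c = 0.2500 + 1.3600i → escape time 2
(row=1, col=0): c = -1.0000 + 0.9300i → escape time 3
(row=1, col=1): c = -0.3750 + 0.9300i → escape time 5
(row=1, col=2): c = 0.2500 + 0.9300i → escape time 4
(row=2, col=0): c = -1.0000 + 0.5000i → escape time 5
(row=2, col=1): c = -0.3750 + 0.5000i → escape time 9
(row=2, col=2): c = 0.2500 + 0.5000i → escape time 9
(row=3, col=0): c = -1.0000 + 0.0700i → escape time 9
(row=3, col=1): c = -0.3750 + 0.0700i → escape time 9
(row=3, col=2): c = 0.2500 + 0.0700i → escape time 9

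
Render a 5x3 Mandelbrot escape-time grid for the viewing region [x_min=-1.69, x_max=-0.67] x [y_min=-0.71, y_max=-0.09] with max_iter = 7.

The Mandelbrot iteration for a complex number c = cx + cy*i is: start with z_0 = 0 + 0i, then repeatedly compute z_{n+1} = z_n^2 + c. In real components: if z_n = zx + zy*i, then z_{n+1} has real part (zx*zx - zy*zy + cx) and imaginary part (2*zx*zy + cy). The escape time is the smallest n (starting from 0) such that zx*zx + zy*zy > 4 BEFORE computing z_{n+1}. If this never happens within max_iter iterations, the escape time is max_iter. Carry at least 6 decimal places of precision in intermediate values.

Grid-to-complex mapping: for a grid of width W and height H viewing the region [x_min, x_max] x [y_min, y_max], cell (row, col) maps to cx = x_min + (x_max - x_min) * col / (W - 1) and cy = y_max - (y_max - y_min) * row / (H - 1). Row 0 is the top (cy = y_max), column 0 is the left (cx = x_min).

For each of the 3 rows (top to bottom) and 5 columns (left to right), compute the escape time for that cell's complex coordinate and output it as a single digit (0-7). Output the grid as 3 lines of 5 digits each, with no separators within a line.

Answer: 67777
34777
33345

Derivation:
(row=0, col=0): c = -1.6900 + -0.0900i → escape time 6
(row=0, col=1): c = -1.4350 + -0.0900i → escape time 7
(row=0, col=2): c = -1.1800 + -0.0900i → escape time 7
(row=0, col=3): c = -0.9250 + -0.0900i → escape time 7
(row=0, col=4): c = -0.6700 + -0.0900i → escape time 7
(row=1, col=0): c = -1.6900 + -0.4000i → escape time 3
(row=1, col=1): c = -1.4350 + -0.4000i → escape time 4
(row=1, col=2): c = -1.1800 + -0.4000i → escape time 7
(row=1, col=3): c = -0.9250 + -0.4000i → escape time 7
(row=1, col=4): c = -0.6700 + -0.4000i → escape time 7
(row=2, col=0): c = -1.6900 + -0.7100i → escape time 3
(row=2, col=1): c = -1.4350 + -0.7100i → escape time 3
(row=2, col=2): c = -1.1800 + -0.7100i → escape time 3
(row=2, col=3): c = -0.9250 + -0.7100i → escape time 4
(row=2, col=4): c = -0.6700 + -0.7100i → escape time 5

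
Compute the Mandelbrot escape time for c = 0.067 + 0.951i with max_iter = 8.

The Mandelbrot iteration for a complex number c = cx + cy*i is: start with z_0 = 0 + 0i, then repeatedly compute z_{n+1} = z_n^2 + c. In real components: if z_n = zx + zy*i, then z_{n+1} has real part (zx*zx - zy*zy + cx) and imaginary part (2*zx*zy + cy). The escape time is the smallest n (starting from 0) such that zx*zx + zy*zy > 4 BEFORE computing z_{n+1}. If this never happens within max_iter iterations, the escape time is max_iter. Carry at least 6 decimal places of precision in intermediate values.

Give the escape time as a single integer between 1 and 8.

z_0 = 0 + 0i, c = 0.0670 + 0.9510i
Iter 1: z = 0.0670 + 0.9510i, |z|^2 = 0.9089
Iter 2: z = -0.8329 + 1.0784i, |z|^2 = 1.8568
Iter 3: z = -0.4023 + -0.8455i, |z|^2 = 0.8767
Iter 4: z = -0.4860 + 1.6312i, |z|^2 = 2.8971
Iter 5: z = -2.3577 + -0.6346i, |z|^2 = 5.9616
Escaped at iteration 5

Answer: 5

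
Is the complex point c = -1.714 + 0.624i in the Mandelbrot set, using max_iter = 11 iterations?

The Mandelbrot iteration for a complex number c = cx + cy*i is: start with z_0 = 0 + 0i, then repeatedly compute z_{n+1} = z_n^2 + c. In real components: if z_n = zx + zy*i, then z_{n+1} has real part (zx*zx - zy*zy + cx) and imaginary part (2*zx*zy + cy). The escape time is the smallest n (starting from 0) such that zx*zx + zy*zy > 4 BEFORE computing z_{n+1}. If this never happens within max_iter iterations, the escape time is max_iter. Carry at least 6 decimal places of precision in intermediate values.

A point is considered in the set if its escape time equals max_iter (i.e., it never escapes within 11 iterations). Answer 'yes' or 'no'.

Answer: no

Derivation:
z_0 = 0 + 0i, c = -1.7140 + 0.6240i
Iter 1: z = -1.7140 + 0.6240i, |z|^2 = 3.3272
Iter 2: z = 0.8344 + -1.5151i, |z|^2 = 2.9917
Iter 3: z = -3.3132 + -1.9044i, |z|^2 = 14.6040
Escaped at iteration 3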